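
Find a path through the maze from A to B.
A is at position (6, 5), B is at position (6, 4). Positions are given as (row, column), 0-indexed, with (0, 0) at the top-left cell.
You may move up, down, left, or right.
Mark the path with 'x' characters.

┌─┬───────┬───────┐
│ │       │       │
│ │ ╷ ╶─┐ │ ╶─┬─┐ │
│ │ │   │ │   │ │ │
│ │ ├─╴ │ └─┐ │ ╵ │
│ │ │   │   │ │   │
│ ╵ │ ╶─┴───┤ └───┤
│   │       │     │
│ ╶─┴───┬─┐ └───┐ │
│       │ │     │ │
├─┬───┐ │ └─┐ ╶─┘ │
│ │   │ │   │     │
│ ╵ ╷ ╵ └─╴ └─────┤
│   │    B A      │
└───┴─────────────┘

Finding the shortest path from (6, 5) to (6, 4):
Path length: 1 steps
Directions: left

Solution:

┌─┬───────┬───────┐
│ │       │       │
│ │ ╷ ╶─┐ │ ╶─┬─┐ │
│ │ │   │ │   │ │ │
│ │ ├─╴ │ └─┐ │ ╵ │
│ │ │   │   │ │   │
│ ╵ │ ╶─┴───┤ └───┤
│   │       │     │
│ ╶─┴───┬─┐ └───┐ │
│       │ │     │ │
├─┬───┐ │ └─┐ ╶─┘ │
│ │   │ │   │     │
│ ╵ ╷ ╵ └─╴ └─────┤
│   │    B A      │
└───┴─────────────┘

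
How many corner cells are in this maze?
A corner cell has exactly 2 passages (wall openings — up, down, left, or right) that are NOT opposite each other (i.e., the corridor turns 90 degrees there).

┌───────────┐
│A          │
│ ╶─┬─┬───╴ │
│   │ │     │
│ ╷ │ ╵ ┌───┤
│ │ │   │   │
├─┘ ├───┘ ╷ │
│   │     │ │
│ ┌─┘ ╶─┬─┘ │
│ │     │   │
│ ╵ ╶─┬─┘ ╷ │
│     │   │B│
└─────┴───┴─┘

Counting corner cells (2 non-opposite passages):
Total corners: 17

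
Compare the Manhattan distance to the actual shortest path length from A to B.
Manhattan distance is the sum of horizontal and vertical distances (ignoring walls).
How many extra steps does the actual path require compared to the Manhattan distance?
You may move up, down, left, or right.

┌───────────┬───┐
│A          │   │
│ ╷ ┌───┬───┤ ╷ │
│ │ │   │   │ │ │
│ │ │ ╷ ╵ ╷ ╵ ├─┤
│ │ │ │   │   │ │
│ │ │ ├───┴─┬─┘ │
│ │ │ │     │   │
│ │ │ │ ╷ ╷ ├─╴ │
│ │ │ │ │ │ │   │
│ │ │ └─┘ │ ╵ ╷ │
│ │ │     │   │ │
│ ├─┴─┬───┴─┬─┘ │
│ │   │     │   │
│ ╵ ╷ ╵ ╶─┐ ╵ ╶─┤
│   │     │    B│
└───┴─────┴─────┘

Manhattan distance: |7 - 0| + |7 - 0| = 14
Actual path length: 18
Extra steps: 18 - 14 = 4

Solution:

┌───────────┬───┐
│A          │   │
│ ╷ ┌───┬───┤ ╷ │
│↓│ │   │   │ │ │
│ │ │ ╷ ╵ ╷ ╵ ├─┤
│↓│ │ │   │   │ │
│ │ │ ├───┴─┬─┘ │
│↓│ │ │     │   │
│ │ │ │ ╷ ╷ ├─╴ │
│↓│ │ │ │ │ │   │
│ │ │ └─┘ │ ╵ ╷ │
│↓│ │     │   │ │
│ ├─┴─┬───┴─┬─┘ │
│↓│↱ ↓│↱ → ↓│   │
│ ╵ ╷ ╵ ╶─┐ ╵ ╶─┤
│↳ ↑│↳ ↑  │↳ → B│
└───┴─────┴─────┘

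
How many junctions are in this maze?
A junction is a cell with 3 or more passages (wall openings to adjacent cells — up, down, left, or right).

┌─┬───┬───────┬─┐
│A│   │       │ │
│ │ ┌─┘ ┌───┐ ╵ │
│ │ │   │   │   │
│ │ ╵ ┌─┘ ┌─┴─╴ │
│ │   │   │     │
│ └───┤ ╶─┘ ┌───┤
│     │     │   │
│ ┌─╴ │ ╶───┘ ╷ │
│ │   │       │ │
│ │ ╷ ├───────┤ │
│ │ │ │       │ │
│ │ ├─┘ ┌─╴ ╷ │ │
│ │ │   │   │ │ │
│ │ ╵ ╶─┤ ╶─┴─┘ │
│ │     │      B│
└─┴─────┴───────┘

Checking each cell for number of passages:

Junctions found (3+ passages):
  (1, 7): 3 passages
  (3, 0): 3 passages
  (3, 3): 3 passages
  (4, 2): 3 passages
  (5, 5): 3 passages
  (7, 2): 3 passages
Total junctions: 6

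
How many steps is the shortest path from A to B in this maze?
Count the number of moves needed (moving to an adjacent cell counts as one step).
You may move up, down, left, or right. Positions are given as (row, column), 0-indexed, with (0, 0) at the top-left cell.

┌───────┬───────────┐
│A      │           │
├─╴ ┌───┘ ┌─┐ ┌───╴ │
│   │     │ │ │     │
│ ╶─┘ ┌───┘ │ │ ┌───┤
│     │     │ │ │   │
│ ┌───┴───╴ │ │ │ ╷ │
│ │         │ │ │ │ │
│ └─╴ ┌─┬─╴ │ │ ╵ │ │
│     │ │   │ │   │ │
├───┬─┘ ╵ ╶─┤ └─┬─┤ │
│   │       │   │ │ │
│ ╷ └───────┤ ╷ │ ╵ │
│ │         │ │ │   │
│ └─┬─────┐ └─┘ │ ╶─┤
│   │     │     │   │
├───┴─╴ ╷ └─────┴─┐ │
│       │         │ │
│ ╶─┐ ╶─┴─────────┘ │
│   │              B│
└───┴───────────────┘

Using BFS to find shortest path:
Start: (0, 0), End: (9, 9)
Path found:
(0,0) → (0,1) → (1,1) → (1,0) → (2,0) → (2,1) → (2,2) → (1,2) → (1,3) → (1,4) → (0,4) → (0,5) → (0,6) → (0,7) → (0,8) → (0,9) → (1,9) → (1,8) → (1,7) → (2,7) → (3,7) → (4,7) → (4,8) → (3,8) → (2,8) → (2,9) → (3,9) → (4,9) → (5,9) → (6,9) → (6,8) → (7,8) → (7,9) → (8,9) → (9,9)
Number of steps: 34

Solution:

┌───────┬───────────┐
│A ↓    │↱ → → → → ↓│
├─╴ ┌───┘ ┌─┐ ┌───╴ │
│↓ ↲│↱ → ↑│ │ │↓ ← ↲│
│ ╶─┘ ┌───┘ │ │ ┌───┤
│↳ → ↑│     │ │↓│↱ ↓│
│ ┌───┴───╴ │ │ │ ╷ │
│ │         │ │↓│↑│↓│
│ └─╴ ┌─┬─╴ │ │ ╵ │ │
│     │ │   │ │↳ ↑│↓│
├───┬─┘ ╵ ╶─┤ └─┬─┤ │
│   │       │   │ │↓│
│ ╷ └───────┤ ╷ │ ╵ │
│ │         │ │ │↓ ↲│
│ └─┬─────┐ └─┘ │ ╶─┤
│   │     │     │↳ ↓│
├───┴─╴ ╷ └─────┴─┐ │
│       │         │↓│
│ ╶─┐ ╶─┴─────────┘ │
│   │              B│
└───┴───────────────┘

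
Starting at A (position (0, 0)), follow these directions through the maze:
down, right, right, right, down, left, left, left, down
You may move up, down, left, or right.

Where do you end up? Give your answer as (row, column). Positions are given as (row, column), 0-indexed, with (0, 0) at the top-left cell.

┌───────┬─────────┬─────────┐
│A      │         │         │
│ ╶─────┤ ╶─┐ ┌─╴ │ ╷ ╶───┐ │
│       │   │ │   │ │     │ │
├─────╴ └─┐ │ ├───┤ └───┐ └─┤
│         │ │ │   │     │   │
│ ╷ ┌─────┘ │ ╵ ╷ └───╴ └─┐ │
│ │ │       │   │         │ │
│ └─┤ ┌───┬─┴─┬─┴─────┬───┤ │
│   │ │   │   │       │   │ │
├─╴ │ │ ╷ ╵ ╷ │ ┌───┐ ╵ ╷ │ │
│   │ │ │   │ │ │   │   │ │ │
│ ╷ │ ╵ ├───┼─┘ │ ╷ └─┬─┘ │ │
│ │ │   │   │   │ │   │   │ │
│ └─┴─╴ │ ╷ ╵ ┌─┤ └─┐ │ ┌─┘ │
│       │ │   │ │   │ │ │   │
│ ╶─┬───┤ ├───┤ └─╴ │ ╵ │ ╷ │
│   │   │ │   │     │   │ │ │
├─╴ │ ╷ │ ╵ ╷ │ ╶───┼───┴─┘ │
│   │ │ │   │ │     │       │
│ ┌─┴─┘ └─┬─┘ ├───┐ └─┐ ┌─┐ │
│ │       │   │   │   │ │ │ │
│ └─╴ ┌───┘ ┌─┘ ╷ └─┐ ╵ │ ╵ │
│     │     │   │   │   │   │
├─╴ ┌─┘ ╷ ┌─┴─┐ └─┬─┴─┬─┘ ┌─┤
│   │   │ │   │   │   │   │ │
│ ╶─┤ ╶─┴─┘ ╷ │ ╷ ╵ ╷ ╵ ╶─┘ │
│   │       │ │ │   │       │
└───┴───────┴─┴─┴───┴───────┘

Following directions step by step:
Start: (0, 0)
  down: (0, 0) → (1, 0)
  right: (1, 0) → (1, 1)
  right: (1, 1) → (1, 2)
  right: (1, 2) → (1, 3)
  down: (1, 3) → (2, 3)
  left: (2, 3) → (2, 2)
  left: (2, 2) → (2, 1)
  left: (2, 1) → (2, 0)
  down: (2, 0) → (3, 0)
Final position: (3, 0)

Path taken:

┌───────┬─────────┬─────────┐
│A      │         │         │
│ ╶─────┤ ╶─┐ ┌─╴ │ ╷ ╶───┐ │
│↳ → → ↓│   │ │   │ │     │ │
├─────╴ └─┐ │ ├───┤ └───┐ └─┤
│↓ ← ← ↲  │ │ │   │     │   │
│ ╷ ┌─────┘ │ ╵ ╷ └───╴ └─┐ │
│B│ │       │   │         │ │
│ └─┤ ┌───┬─┴─┬─┴─────┬───┤ │
│   │ │   │   │       │   │ │
├─╴ │ │ ╷ ╵ ╷ │ ┌───┐ ╵ ╷ │ │
│   │ │ │   │ │ │   │   │ │ │
│ ╷ │ ╵ ├───┼─┘ │ ╷ └─┬─┘ │ │
│ │ │   │   │   │ │   │   │ │
│ └─┴─╴ │ ╷ ╵ ┌─┤ └─┐ │ ┌─┘ │
│       │ │   │ │   │ │ │   │
│ ╶─┬───┤ ├───┤ └─╴ │ ╵ │ ╷ │
│   │   │ │   │     │   │ │ │
├─╴ │ ╷ │ ╵ ╷ │ ╶───┼───┴─┘ │
│   │ │ │   │ │     │       │
│ ┌─┴─┘ └─┬─┘ ├───┐ └─┐ ┌─┐ │
│ │       │   │   │   │ │ │ │
│ └─╴ ┌───┘ ┌─┘ ╷ └─┐ ╵ │ ╵ │
│     │     │   │   │   │   │
├─╴ ┌─┘ ╷ ┌─┴─┐ └─┬─┴─┬─┘ ┌─┤
│   │   │ │   │   │   │   │ │
│ ╶─┤ ╶─┴─┘ ╷ │ ╷ ╵ ╷ ╵ ╶─┘ │
│   │       │ │ │   │       │
└───┴───────┴─┴─┴───┴───────┘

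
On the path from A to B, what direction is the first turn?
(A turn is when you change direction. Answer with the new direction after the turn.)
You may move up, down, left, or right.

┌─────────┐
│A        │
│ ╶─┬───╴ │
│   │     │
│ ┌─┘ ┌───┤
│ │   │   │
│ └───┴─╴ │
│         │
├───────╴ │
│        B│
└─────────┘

Directions: down, down, down, right, right, right, right, down
First turn direction: right

Solution:

┌─────────┐
│A        │
│ ╶─┬───╴ │
│↓  │     │
│ ┌─┘ ┌───┤
│↓│   │   │
│ └───┴─╴ │
│↳ → → → ↓│
├───────╴ │
│        B│
└─────────┘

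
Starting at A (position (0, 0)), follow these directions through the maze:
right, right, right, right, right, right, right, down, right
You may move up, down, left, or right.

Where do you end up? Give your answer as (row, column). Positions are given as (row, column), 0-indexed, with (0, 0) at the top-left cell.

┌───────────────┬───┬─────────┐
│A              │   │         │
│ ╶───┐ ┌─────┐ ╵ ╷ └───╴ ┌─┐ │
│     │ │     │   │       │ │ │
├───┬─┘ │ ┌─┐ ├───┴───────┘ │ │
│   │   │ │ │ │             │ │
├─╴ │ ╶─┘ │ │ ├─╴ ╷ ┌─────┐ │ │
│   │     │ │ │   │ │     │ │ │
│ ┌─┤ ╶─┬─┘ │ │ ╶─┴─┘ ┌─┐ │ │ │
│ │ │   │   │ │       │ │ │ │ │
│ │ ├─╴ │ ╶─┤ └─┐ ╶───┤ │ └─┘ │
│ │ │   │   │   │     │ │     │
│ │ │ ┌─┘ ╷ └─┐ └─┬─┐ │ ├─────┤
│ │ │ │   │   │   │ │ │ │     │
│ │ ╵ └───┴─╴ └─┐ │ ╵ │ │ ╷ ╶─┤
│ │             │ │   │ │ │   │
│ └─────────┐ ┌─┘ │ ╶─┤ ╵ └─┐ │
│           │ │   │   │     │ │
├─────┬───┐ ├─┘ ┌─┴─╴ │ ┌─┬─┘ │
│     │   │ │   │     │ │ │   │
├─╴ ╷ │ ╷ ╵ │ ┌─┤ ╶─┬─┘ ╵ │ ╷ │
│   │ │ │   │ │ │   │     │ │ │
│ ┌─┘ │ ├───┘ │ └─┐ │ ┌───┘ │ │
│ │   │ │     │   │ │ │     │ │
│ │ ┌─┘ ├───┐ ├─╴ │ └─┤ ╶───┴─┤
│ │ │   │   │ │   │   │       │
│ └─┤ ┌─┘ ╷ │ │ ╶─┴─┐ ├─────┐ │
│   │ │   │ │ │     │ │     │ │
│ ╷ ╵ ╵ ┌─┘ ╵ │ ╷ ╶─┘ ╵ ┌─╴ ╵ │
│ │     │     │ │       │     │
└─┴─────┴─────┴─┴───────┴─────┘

Following directions step by step:
Start: (0, 0)
  right: (0, 0) → (0, 1)
  right: (0, 1) → (0, 2)
  right: (0, 2) → (0, 3)
  right: (0, 3) → (0, 4)
  right: (0, 4) → (0, 5)
  right: (0, 5) → (0, 6)
  right: (0, 6) → (0, 7)
  down: (0, 7) → (1, 7)
  right: (1, 7) → (1, 8)
Final position: (1, 8)

Path taken:

┌───────────────┬───┬─────────┐
│A → → → → → → ↓│   │         │
│ ╶───┐ ┌─────┐ ╵ ╷ └───╴ ┌─┐ │
│     │ │     │↳ B│       │ │ │
├───┬─┘ │ ┌─┐ ├───┴───────┘ │ │
│   │   │ │ │ │             │ │
├─╴ │ ╶─┘ │ │ ├─╴ ╷ ┌─────┐ │ │
│   │     │ │ │   │ │     │ │ │
│ ┌─┤ ╶─┬─┘ │ │ ╶─┴─┘ ┌─┐ │ │ │
│ │ │   │   │ │       │ │ │ │ │
│ │ ├─╴ │ ╶─┤ └─┐ ╶───┤ │ └─┘ │
│ │ │   │   │   │     │ │     │
│ │ │ ┌─┘ ╷ └─┐ └─┬─┐ │ ├─────┤
│ │ │ │   │   │   │ │ │ │     │
│ │ ╵ └───┴─╴ └─┐ │ ╵ │ │ ╷ ╶─┤
│ │             │ │   │ │ │   │
│ └─────────┐ ┌─┘ │ ╶─┤ ╵ └─┐ │
│           │ │   │   │     │ │
├─────┬───┐ ├─┘ ┌─┴─╴ │ ┌─┬─┘ │
│     │   │ │   │     │ │ │   │
├─╴ ╷ │ ╷ ╵ │ ┌─┤ ╶─┬─┘ ╵ │ ╷ │
│   │ │ │   │ │ │   │     │ │ │
│ ┌─┘ │ ├───┘ │ └─┐ │ ┌───┘ │ │
│ │   │ │     │   │ │ │     │ │
│ │ ┌─┘ ├───┐ ├─╴ │ └─┤ ╶───┴─┤
│ │ │   │   │ │   │   │       │
│ └─┤ ┌─┘ ╷ │ │ ╶─┴─┐ ├─────┐ │
│   │ │   │ │ │     │ │     │ │
│ ╷ ╵ ╵ ┌─┘ ╵ │ ╷ ╶─┘ ╵ ┌─╴ ╵ │
│ │     │     │ │       │     │
└─┴─────┴─────┴─┴───────┴─────┘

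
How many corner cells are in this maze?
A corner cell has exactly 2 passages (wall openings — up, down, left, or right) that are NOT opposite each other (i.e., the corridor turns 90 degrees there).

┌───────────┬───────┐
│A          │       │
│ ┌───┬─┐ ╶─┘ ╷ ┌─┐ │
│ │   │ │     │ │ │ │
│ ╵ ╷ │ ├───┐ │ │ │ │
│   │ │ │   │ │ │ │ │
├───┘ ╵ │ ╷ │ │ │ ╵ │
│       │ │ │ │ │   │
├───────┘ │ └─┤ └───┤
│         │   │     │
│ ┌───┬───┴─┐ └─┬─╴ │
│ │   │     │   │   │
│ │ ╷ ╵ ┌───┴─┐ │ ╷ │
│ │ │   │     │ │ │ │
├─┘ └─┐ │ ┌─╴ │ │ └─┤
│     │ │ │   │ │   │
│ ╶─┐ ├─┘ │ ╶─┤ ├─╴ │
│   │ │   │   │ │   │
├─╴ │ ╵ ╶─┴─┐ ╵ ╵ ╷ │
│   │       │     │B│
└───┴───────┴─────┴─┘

Counting corner cells (2 non-opposite passages):
Total corners: 45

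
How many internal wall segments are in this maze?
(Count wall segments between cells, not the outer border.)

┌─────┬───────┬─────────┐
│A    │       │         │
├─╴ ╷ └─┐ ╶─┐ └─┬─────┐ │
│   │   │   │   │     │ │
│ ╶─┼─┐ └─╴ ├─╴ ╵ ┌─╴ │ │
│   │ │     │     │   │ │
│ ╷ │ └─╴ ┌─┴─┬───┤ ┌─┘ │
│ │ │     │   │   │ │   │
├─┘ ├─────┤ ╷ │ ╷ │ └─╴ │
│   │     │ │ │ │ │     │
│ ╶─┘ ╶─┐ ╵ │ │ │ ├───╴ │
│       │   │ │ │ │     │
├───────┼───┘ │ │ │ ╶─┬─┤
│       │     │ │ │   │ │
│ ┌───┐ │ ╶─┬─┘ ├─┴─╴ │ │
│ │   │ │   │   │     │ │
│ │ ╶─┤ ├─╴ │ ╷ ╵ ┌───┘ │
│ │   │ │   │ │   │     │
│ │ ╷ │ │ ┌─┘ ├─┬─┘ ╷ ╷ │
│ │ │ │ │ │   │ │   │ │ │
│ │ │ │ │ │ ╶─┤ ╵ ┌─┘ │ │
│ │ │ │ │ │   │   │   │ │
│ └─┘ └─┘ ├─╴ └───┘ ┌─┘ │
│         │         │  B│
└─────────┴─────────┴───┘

Counting internal wall segments:
Total internal walls: 121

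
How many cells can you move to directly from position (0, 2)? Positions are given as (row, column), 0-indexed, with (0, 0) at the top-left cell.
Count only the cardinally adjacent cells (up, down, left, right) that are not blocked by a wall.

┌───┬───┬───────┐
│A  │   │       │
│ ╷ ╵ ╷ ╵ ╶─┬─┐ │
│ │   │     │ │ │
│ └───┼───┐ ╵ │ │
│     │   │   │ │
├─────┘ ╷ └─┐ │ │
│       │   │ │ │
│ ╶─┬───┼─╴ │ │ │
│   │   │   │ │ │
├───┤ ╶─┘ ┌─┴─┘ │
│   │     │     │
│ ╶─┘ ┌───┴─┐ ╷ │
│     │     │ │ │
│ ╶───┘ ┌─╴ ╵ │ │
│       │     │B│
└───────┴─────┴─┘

Checking passable neighbors of (0, 2):
Neighbors: (1, 2), (0, 3)
Count: 2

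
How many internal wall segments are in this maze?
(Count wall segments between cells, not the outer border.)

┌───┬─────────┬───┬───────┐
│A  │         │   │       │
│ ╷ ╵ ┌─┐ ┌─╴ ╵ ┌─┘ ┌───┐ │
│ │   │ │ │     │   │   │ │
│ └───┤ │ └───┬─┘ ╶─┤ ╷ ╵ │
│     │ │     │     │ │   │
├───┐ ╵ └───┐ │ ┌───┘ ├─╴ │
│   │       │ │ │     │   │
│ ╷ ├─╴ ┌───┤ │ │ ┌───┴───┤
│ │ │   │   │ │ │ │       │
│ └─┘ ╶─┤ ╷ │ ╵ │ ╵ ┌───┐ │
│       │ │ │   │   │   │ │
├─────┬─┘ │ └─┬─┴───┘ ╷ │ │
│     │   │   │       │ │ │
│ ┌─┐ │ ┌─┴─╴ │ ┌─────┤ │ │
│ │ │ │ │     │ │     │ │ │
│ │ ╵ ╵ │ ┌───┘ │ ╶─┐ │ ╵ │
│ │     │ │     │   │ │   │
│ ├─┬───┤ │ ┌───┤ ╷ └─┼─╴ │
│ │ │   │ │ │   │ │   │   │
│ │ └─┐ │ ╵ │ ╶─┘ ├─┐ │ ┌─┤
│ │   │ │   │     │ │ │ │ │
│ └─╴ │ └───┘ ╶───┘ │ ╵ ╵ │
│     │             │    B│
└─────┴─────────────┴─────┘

Counting internal wall segments:
Total internal walls: 132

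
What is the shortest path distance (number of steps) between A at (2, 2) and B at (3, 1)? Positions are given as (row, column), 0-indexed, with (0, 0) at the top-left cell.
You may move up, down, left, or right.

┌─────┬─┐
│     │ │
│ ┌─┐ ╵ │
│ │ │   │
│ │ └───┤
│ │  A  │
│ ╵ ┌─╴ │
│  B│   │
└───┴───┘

Finding path from (2, 2) to (3, 1):
Path: (2,2) → (2,1) → (3,1)
Distance: 2 steps

Solution:

┌─────┬─┐
│     │ │
│ ┌─┐ ╵ │
│ │ │   │
│ │ └───┤
│ │↓ A  │
│ ╵ ┌─╴ │
│  B│   │
└───┴───┘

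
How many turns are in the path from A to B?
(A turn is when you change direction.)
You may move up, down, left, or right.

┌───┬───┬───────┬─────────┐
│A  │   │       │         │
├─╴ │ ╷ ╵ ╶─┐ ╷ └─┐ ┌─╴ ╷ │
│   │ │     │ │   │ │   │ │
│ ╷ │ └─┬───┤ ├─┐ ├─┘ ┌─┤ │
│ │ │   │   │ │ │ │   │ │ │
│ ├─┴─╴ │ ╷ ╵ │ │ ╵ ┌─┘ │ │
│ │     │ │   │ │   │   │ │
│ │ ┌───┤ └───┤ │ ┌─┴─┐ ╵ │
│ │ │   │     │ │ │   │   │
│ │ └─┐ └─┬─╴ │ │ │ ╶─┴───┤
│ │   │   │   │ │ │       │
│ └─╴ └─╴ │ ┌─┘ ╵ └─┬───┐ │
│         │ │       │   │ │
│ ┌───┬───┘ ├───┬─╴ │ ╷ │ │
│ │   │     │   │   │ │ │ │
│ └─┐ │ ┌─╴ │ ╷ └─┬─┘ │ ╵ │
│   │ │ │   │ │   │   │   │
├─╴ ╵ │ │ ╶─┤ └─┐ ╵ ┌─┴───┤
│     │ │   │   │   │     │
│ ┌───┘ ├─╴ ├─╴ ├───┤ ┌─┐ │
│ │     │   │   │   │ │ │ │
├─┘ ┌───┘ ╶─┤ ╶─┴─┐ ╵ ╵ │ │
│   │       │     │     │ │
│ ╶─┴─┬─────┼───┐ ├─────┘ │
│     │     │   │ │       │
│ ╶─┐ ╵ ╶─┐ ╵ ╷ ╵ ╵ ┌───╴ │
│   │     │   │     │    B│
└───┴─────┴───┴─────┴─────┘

Directions: right, down, left, down, down, down, down, down, right, right, up, left, up, up, right, right, up, left, up, up, right, down, right, up, right, right, down, down, down, left, up, left, down, down, right, right, down, left, down, down, left, left, down, down, down, left, left, down, left, down, right, right, down, right, up, right, right, down, right, up, right, down, right, right, up, right, right, right, down
Number of turns: 45

Solution:

┌───┬───┬───────┬─────────┐
│A ↓│↱ ↓│↱ → ↓  │         │
├─╴ │ ╷ ╵ ╶─┐ ╷ └─┐ ┌─╴ ╷ │
│↓ ↲│↑│↳ ↑  │↓│   │ │   │ │
│ ╷ │ └─┬───┤ ├─┐ ├─┘ ┌─┤ │
│↓│ │↑ ↰│↓ ↰│↓│ │ │   │ │ │
│ ├─┴─╴ │ ╷ ╵ │ │ ╵ ┌─┘ │ │
│↓│↱ → ↑│↓│↑ ↲│ │   │   │ │
│ │ ┌───┤ └───┤ │ ┌─┴─┐ ╵ │
│↓│↑│   │↳ → ↓│ │ │   │   │
│ │ └─┐ └─┬─╴ │ │ │ ╶─┴───┤
│↓│↑ ↰│   │↓ ↲│ │ │       │
│ └─╴ └─╴ │ ┌─┘ ╵ └─┬───┐ │
│↳ → ↑    │↓│       │   │ │
│ ┌───┬───┘ ├───┬─╴ │ ╷ │ │
│ │   │↓ ← ↲│   │   │ │ │ │
│ └─┐ │ ┌─╴ │ ╷ └─┬─┘ │ ╵ │
│   │ │↓│   │ │   │   │   │
├─╴ ╵ │ │ ╶─┤ └─┐ ╵ ┌─┴───┤
│     │↓│   │   │   │     │
│ ┌───┘ ├─╴ ├─╴ ├───┤ ┌─┐ │
│ │↓ ← ↲│   │   │   │ │ │ │
├─┘ ┌───┘ ╶─┤ ╶─┴─┐ ╵ ╵ │ │
│↓ ↲│       │     │     │ │
│ ╶─┴─┬─────┼───┐ ├─────┘ │
│↳ → ↓│↱ → ↓│↱ ↓│ │↱ → → ↓│
│ ╶─┐ ╵ ╶─┐ ╵ ╷ ╵ ╵ ┌───╴ │
│   │↳ ↑  │↳ ↑│↳ → ↑│    B│
└───┴─────┴───┴─────┴─────┘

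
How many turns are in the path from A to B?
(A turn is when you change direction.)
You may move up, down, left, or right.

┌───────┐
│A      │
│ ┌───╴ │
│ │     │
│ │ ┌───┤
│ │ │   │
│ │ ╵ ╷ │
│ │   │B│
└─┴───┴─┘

Directions: right, right, right, down, left, left, down, down, right, up, right, down
Number of turns: 7

Solution:

┌───────┐
│A → → ↓│
│ ┌───╴ │
│ │↓ ← ↲│
│ │ ┌───┤
│ │↓│↱ ↓│
│ │ ╵ ╷ │
│ │↳ ↑│B│
└─┴───┴─┘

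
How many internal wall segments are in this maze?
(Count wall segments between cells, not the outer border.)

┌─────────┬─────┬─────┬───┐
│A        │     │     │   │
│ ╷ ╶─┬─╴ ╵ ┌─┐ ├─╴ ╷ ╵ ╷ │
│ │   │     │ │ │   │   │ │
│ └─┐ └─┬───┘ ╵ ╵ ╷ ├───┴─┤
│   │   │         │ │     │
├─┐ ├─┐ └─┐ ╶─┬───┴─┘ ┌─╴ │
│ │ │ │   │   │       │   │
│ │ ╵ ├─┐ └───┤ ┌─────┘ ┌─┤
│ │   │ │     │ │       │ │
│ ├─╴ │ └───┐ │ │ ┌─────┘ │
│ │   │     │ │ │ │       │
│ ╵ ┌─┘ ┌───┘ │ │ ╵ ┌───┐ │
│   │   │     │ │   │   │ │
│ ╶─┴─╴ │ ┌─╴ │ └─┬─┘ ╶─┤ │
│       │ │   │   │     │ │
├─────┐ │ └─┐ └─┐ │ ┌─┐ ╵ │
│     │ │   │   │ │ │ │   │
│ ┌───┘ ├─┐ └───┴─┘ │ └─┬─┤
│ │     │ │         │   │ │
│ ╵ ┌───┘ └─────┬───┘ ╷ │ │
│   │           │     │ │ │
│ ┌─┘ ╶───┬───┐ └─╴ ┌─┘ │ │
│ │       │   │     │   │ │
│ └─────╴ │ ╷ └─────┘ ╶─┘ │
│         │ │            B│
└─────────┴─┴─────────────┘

Counting internal wall segments:
Total internal walls: 144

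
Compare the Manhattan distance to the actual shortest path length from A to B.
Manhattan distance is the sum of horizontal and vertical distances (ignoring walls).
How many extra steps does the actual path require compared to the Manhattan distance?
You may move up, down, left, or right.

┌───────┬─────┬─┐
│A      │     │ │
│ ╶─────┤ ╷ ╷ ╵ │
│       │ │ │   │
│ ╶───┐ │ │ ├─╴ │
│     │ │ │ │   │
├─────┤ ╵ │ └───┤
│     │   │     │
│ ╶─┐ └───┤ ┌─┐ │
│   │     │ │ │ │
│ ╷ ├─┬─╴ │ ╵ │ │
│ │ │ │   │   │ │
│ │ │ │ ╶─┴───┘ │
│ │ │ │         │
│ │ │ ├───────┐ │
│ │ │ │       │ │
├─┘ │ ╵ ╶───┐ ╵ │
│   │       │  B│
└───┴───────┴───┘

Manhattan distance: |8 - 0| + |7 - 0| = 15
Actual path length: 21
Extra steps: 21 - 15 = 6

Solution:

┌───────┬─────┬─┐
│A      │↱ ↓  │ │
│ ╶─────┤ ╷ ╷ ╵ │
│↳ → → ↓│↑│↓│   │
│ ╶───┐ │ │ ├─╴ │
│     │↓│↑│↓│   │
├─────┤ ╵ │ └───┤
│     │↳ ↑│↳ → ↓│
│ ╶─┐ └───┤ ┌─┐ │
│   │     │ │ │↓│
│ ╷ ├─┬─╴ │ ╵ │ │
│ │ │ │   │   │↓│
│ │ │ │ ╶─┴───┘ │
│ │ │ │        ↓│
│ │ │ ├───────┐ │
│ │ │ │       │↓│
├─┘ │ ╵ ╶───┐ ╵ │
│   │       │  B│
└───┴───────┴───┘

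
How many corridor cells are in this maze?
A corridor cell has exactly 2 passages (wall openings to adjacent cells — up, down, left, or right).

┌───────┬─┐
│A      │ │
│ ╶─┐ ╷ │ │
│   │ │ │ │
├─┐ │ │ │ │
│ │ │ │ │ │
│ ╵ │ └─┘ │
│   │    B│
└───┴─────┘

Counting cells with exactly 2 passages:
Total corridor cells: 16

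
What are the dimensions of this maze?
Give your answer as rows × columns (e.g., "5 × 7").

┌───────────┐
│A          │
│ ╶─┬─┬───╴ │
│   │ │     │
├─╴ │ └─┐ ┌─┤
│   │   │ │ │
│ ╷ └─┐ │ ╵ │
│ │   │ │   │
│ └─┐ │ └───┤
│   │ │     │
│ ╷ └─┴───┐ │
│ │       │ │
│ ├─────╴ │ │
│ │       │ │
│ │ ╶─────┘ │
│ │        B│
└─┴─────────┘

Counting the maze dimensions:
Rows (vertical): 8
Columns (horizontal): 6
Dimensions: 8 × 6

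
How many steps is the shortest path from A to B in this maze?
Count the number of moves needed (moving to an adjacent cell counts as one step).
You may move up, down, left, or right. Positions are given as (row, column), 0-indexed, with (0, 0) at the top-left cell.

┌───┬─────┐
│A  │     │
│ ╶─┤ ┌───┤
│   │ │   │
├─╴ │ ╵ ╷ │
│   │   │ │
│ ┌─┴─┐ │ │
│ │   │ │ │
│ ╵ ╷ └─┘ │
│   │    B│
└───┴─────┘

Using BFS to find shortest path:
Start: (0, 0), End: (4, 4)
Path found:
(0,0) → (1,0) → (1,1) → (2,1) → (2,0) → (3,0) → (4,0) → (4,1) → (3,1) → (3,2) → (4,2) → (4,3) → (4,4)
Number of steps: 12

Solution:

┌───┬─────┐
│A  │     │
│ ╶─┤ ┌───┤
│↳ ↓│ │   │
├─╴ │ ╵ ╷ │
│↓ ↲│   │ │
│ ┌─┴─┐ │ │
│↓│↱ ↓│ │ │
│ ╵ ╷ └─┘ │
│↳ ↑│↳ → B│
└───┴─────┘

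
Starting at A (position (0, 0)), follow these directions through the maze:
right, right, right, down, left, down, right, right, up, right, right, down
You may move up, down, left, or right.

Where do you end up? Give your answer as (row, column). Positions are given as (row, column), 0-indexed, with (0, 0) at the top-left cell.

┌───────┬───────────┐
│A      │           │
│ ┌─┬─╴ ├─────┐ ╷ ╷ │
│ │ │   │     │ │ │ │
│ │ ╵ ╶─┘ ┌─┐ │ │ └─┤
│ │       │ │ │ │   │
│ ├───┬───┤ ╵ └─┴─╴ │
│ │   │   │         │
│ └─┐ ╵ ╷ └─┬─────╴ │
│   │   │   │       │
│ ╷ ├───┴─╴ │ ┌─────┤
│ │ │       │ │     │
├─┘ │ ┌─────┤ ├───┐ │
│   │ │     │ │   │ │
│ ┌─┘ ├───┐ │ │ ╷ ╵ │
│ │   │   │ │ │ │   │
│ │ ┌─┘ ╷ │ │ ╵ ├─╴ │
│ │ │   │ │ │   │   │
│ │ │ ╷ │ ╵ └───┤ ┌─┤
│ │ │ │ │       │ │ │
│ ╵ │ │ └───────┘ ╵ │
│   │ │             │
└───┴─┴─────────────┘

Following directions step by step:
Start: (0, 0)
  right: (0, 0) → (0, 1)
  right: (0, 1) → (0, 2)
  right: (0, 2) → (0, 3)
  down: (0, 3) → (1, 3)
  left: (1, 3) → (1, 2)
  down: (1, 2) → (2, 2)
  right: (2, 2) → (2, 3)
  right: (2, 3) → (2, 4)
  up: (2, 4) → (1, 4)
  right: (1, 4) → (1, 5)
  right: (1, 5) → (1, 6)
  down: (1, 6) → (2, 6)
Final position: (2, 6)

Path taken:

┌───────┬───────────┐
│A → → ↓│           │
│ ┌─┬─╴ ├─────┐ ╷ ╷ │
│ │ │↓ ↲│↱ → ↓│ │ │ │
│ │ ╵ ╶─┘ ┌─┐ │ │ └─┤
│ │  ↳ → ↑│ │B│ │   │
│ ├───┬───┤ ╵ └─┴─╴ │
│ │   │   │         │
│ └─┐ ╵ ╷ └─┬─────╴ │
│   │   │   │       │
│ ╷ ├───┴─╴ │ ┌─────┤
│ │ │       │ │     │
├─┘ │ ┌─────┤ ├───┐ │
│   │ │     │ │   │ │
│ ┌─┘ ├───┐ │ │ ╷ ╵ │
│ │   │   │ │ │ │   │
│ │ ┌─┘ ╷ │ │ ╵ ├─╴ │
│ │ │   │ │ │   │   │
│ │ │ ╷ │ ╵ └───┤ ┌─┤
│ │ │ │ │       │ │ │
│ ╵ │ │ └───────┘ ╵ │
│   │ │             │
└───┴─┴─────────────┘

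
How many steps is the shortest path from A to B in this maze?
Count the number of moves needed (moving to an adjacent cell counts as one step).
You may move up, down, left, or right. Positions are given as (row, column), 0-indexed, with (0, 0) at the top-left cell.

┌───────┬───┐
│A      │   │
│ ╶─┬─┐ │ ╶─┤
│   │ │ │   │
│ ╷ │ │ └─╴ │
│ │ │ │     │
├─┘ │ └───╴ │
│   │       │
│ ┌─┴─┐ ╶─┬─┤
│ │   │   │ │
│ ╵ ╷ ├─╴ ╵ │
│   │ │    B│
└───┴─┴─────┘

Using BFS to find shortest path:
Start: (0, 0), End: (5, 5)
Path found:
(0,0) → (0,1) → (0,2) → (0,3) → (1,3) → (2,3) → (2,4) → (2,5) → (3,5) → (3,4) → (3,3) → (4,3) → (4,4) → (5,4) → (5,5)
Number of steps: 14

Solution:

┌───────┬───┐
│A → → ↓│   │
│ ╶─┬─┐ │ ╶─┤
│   │ │↓│   │
│ ╷ │ │ └─╴ │
│ │ │ │↳ → ↓│
├─┘ │ └───╴ │
│   │  ↓ ← ↲│
│ ┌─┴─┐ ╶─┬─┤
│ │   │↳ ↓│ │
│ ╵ ╷ ├─╴ ╵ │
│   │ │  ↳ B│
└───┴─┴─────┘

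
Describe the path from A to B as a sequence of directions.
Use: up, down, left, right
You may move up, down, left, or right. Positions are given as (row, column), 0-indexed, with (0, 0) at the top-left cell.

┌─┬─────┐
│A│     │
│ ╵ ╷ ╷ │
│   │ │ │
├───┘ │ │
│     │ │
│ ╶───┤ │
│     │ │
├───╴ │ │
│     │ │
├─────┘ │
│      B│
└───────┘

Finding the path and converting it to directions:
Path through cells: (0,0) → (1,0) → (1,1) → (0,1) → (0,2) → (0,3) → (1,3) → (2,3) → (3,3) → (4,3) → (5,3)
Directions: down, right, up, right, right, down, down, down, down, down

Solution:

┌─┬─────┐
│A│↱ → ↓│
│ ╵ ╷ ╷ │
│↳ ↑│ │↓│
├───┘ │ │
│     │↓│
│ ╶───┤ │
│     │↓│
├───╴ │ │
│     │↓│
├─────┘ │
│      B│
└───────┘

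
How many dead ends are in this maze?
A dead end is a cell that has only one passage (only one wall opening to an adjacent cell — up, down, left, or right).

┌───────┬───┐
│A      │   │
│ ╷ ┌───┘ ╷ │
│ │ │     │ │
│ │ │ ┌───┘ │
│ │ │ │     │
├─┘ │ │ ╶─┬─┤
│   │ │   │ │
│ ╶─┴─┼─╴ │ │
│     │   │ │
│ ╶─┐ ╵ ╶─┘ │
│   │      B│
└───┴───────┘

Checking each cell for number of passages:

Dead ends found at positions:
  (0, 3)
  (2, 0)
  (3, 2)
  (3, 5)
  (5, 1)
Total dead ends: 5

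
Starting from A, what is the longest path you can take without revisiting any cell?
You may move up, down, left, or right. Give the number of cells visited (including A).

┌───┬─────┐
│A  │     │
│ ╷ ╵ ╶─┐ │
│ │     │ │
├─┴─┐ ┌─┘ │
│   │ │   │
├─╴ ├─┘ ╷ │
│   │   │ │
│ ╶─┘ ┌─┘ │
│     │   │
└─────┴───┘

Finding longest simple path using DFS:
Start: (0, 0)
Longest path visits 19 cells
Path: A → right → down → right → up → right → right → down → down → left → down → left → down → left → left → up → right → up → left

Solution:

┌───┬─────┐
│A ↓│↱ → ↓│
│ ╷ ╵ ╶─┐ │
│ │↳ ↑  │↓│
├─┴─┐ ┌─┘ │
│B ↰│ │↓ ↲│
├─╴ ├─┘ ╷ │
│↱ ↑│↓ ↲│ │
│ ╶─┘ ┌─┘ │
│↑ ← ↲│   │
└─────┴───┘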